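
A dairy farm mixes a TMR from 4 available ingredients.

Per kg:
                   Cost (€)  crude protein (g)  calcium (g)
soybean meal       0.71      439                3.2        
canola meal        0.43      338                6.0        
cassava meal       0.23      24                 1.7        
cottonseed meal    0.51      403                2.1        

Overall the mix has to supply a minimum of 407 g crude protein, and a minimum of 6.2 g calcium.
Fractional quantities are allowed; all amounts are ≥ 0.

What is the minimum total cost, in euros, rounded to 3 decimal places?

€0.517

This is a linear program. Let x1 = kg of soybean meal, x2 = kg of canola meal, x3 = kg of cassava meal, x4 = kg of cottonseed meal.
Minimise 0.71x1 + 0.43x2 + 0.23x3 + 0.51x4 with:
  439x1 + 338x2 + 24x3 + 403x4 ≥ 407   (crude protein)
  3.2x1 + 6x2 + 1.7x3 + 2.1x4 ≥ 6.2   (calcium)
  x1, x2, x3, x4 ≥ 0.
The cheapest feasible vertex uses only canola meal, cottonseed meal; soybean meal, cassava meal are not used. The crude protein and calcium requirements are met with equality.
That vertex is x2 = 0.9624, x4 = 0.2028.
Cost = 0.43·0.9624 + 0.51·0.2028 = 0.51726.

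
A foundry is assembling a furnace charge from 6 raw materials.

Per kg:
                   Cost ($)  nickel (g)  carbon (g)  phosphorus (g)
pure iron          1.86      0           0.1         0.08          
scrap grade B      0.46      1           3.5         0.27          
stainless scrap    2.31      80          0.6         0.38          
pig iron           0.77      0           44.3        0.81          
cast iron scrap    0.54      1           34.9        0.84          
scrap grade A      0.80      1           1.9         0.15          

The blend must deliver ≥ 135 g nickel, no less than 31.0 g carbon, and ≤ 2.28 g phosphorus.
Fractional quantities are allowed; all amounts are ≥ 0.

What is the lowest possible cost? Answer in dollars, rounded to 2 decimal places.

$4.34

Let x1 = kg of pure iron, x2 = kg of scrap grade B, x3 = kg of stainless scrap, x4 = kg of pig iron, x5 = kg of cast iron scrap, x6 = kg of scrap grade A.
Minimise 1.86x1 + 0.46x2 + 2.31x3 + 0.77x4 + 0.54x5 + 0.8x6 s.t.:
  1x2 + 80x3 + 1x5 + 1x6 ≥ 135   (nickel)
  0.1x1 + 3.5x2 + 0.6x3 + 44.3x4 + 34.9x5 + 1.9x6 ≥ 31   (carbon)
  0.08x1 + 0.27x2 + 0.38x3 + 0.81x4 + 0.84x5 + 0.15x6 ≤ 2.28   (phosphorus)
  x1, x2, x3, x4, x5, x6 ≥ 0.
The cheapest feasible vertex uses only stainless scrap, cast iron scrap; pure iron, scrap grade B, pig iron, scrap grade A are not used. The nickel and carbon requirements are met with equality.
Solving gives x3 = 1.677, x5 = 0.8594.
Cost = 2.31·1.677 + 0.54·0.8594 = 4.3379.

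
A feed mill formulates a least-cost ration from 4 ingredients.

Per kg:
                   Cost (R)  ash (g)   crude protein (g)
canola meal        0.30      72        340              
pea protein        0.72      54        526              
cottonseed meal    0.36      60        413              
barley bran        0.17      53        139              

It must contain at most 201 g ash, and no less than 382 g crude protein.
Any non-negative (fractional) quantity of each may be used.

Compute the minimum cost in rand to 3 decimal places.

Let x1 = kg of canola meal, x2 = kg of pea protein, x3 = kg of cottonseed meal, x4 = kg of barley bran.
Minimize 0.3x1 + 0.72x2 + 0.36x3 + 0.17x4 subject to:
  72x1 + 54x2 + 60x3 + 53x4 ≤ 201   (ash)
  340x1 + 526x2 + 413x3 + 139x4 ≥ 382   (crude protein)
  x1, x2, x3, x4 ≥ 0.
The optimal basis is {cottonseed meal}; canola meal, pea protein, barley bran drop out. Binding constraint: crude protein.
Solving gives x3 = 0.9249.
Objective = 0.36·0.9249 = 0.33296.

R0.333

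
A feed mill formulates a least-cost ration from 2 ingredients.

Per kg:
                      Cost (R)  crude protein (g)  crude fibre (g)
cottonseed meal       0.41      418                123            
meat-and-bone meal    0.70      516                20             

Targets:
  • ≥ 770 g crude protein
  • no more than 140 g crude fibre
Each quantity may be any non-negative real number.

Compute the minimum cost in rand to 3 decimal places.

Let x1 = kg of cottonseed meal, x2 = kg of meat-and-bone meal.
min 0.41x1 + 0.7x2 subject to:
  418x1 + 516x2 ≥ 770   (crude protein)
  123x1 + 20x2 ≤ 140   (crude fibre)
  x1, x2 ≥ 0.
Both inputs are positive at the optimum. The crude protein and crude fibre requirements are met with equality.
So cottonseed meal = 1.0314 kg, meat-and-bone meal = 0.65671 kg.
Objective = 0.41·1.0314 + 0.7·0.65671 = 0.88257.

R0.883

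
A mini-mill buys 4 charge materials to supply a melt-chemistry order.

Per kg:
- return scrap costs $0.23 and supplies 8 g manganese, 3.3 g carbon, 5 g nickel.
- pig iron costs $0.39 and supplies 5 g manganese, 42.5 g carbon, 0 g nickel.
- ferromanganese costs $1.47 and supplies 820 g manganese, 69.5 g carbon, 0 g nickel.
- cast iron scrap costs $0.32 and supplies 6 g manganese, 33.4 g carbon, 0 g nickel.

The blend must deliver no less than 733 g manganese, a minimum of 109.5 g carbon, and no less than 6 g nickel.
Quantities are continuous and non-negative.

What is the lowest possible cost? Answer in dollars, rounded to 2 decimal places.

Let x1 = kg of return scrap, x2 = kg of pig iron, x3 = kg of ferromanganese, x4 = kg of cast iron scrap.
Minimize 0.23x1 + 0.39x2 + 1.47x3 + 0.32x4 subject to:
  8x1 + 5x2 + 820x3 + 6x4 ≥ 733   (manganese)
  3.3x1 + 42.5x2 + 69.5x3 + 33.4x4 ≥ 109.5   (carbon)
  5x1 ≥ 6   (nickel)
  x1, x2, x3, x4 ≥ 0.
The minimum-cost mix takes nothing from cast iron scrap — only return scrap, pig iron, ferromanganese. There the manganese, carbon, nickel constraints are tight.
So return scrap = 1.2 kg, pig iron = 1.051 kg, ferromanganese = 0.8758 kg.
Total cost: 0.23·1.2 + 0.39·1.051 + 1.47·0.8758 = 1.9733.

$1.97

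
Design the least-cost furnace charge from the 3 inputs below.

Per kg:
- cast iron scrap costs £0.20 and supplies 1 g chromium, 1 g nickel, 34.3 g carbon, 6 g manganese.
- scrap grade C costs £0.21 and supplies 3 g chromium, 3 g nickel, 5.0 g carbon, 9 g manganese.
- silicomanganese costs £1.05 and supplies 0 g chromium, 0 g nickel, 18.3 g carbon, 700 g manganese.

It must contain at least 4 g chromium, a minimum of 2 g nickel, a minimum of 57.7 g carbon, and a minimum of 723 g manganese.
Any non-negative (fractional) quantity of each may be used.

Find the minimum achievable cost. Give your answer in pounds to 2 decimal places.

£1.47

Let x1 = kg of cast iron scrap, x2 = kg of scrap grade C, x3 = kg of silicomanganese.
Minimise 0.2x1 + 0.21x2 + 1.05x3 s.t.:
  1x1 + 3x2 ≥ 4   (chromium)
  1x1 + 3x2 ≥ 2   (nickel)
  34.3x1 + 5x2 + 18.3x3 ≥ 57.7   (carbon)
  6x1 + 9x2 + 700x3 ≥ 723   (manganese)
  x1, x2, x3 ≥ 0.
The optimal mix uses every input. There the chromium, carbon, manganese constraints are tight.
That vertex is x1 = 0.9966, x2 = 1.001, x3 = 1.011.
Total cost: 0.2·0.9966 + 0.21·1.001 + 1.05·1.011 = 1.4711.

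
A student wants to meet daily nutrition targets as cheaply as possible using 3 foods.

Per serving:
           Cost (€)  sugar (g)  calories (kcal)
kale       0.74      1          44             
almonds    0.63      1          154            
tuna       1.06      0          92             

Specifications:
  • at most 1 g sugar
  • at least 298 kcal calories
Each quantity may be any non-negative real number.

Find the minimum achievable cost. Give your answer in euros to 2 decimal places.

€2.29

Let x1 = servings of kale, x2 = servings of almonds, x3 = servings of tuna.
Minimise 0.74x1 + 0.63x2 + 1.06x3 s.t.:
  1x1 + 1x2 ≤ 1   (sugar)
  44x1 + 154x2 + 92x3 ≥ 298   (calories)
  x1, x2, x3 ≥ 0.
The minimum-cost mix takes nothing from kale — only almonds, tuna. The sugar and calories requirements are met with equality.
So almonds = 1 serving, tuna = 1.565 servings.
Hence cost = 0.63·1 + 1.06·1.565 = €2.2889.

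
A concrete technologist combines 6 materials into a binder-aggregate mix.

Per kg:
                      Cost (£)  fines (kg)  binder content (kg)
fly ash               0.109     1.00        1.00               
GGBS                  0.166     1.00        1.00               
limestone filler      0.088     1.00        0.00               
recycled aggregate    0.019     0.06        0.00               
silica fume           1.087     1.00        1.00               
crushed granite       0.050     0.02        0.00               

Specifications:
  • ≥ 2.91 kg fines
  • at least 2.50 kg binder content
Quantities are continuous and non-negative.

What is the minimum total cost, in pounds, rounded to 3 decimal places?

£0.309

Let x1 = kg of fly ash, x2 = kg of GGBS, x3 = kg of limestone filler, x4 = kg of recycled aggregate, x5 = kg of silica fume, x6 = kg of crushed granite.
min 0.109x1 + 0.166x2 + 0.088x3 + 0.019x4 + 1.087x5 + 0.05x6 with:
  1x1 + 1x2 + 1x3 + 0.06x4 + 1x5 + 0.02x6 ≥ 2.91   (fines)
  1x1 + 1x2 + 1x5 ≥ 2.5   (binder content)
  x1, x2, x3, x4, x5, x6 ≥ 0.
The minimum-cost mix takes nothing from GGBS, recycled aggregate, silica fume, crushed granite — only fly ash, limestone filler. There the fines and binder content constraints are tight.
Optimal quantities: fly ash = 2.5 kg, limestone filler = 0.41 kg.
Cost = 0.109·2.5 + 0.088·0.41 = 0.30858.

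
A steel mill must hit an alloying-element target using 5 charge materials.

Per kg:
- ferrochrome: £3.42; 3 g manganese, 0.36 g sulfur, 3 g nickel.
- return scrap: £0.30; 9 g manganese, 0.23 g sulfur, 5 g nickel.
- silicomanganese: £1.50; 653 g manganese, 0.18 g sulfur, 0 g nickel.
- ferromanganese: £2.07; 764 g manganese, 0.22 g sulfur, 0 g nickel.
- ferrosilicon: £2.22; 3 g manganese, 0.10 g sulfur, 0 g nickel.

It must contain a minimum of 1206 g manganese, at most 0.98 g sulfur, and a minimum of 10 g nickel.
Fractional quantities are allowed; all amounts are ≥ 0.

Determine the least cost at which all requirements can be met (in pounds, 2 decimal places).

Set it up as a linear program. Let x1 = kg of ferrochrome, x2 = kg of return scrap, x3 = kg of silicomanganese, x4 = kg of ferromanganese, x5 = kg of ferrosilicon.
min 3.42x1 + 0.3x2 + 1.5x3 + 2.07x4 + 2.22x5 with:
  3x1 + 9x2 + 653x3 + 764x4 + 3x5 ≥ 1206   (manganese)
  0.36x1 + 0.23x2 + 0.18x3 + 0.22x4 + 0.1x5 ≤ 0.98   (sulfur)
  3x1 + 5x2 ≥ 10   (nickel)
  x1, x2, x3, x4, x5 ≥ 0.
At the optimum only return scrap, silicomanganese are positive (ferrochrome, ferromanganese, ferrosilicon = 0). There the manganese and nickel constraints are tight.
So return scrap = 2 kg, silicomanganese = 1.819 kg.
Cost = 0.3·2 + 1.5·1.819 = 3.3285.

£3.33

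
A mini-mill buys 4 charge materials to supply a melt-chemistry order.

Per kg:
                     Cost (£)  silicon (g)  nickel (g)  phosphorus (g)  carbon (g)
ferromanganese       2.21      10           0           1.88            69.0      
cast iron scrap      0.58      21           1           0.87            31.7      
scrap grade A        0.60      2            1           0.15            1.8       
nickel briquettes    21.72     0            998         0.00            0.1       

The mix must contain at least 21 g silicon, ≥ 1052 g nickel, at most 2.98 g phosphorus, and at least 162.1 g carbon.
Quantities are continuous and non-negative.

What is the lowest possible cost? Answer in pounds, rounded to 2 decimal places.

£11471.58

Set it up as a linear program. Let x1 = kg of ferromanganese, x2 = kg of cast iron scrap, x3 = kg of scrap grade A, x4 = kg of nickel briquettes.
Minimize 2.21x1 + 0.58x2 + 0.6x3 + 21.72x4 subject to:
  10x1 + 21x2 + 2x3 ≥ 21   (silicon)
  1x2 + 1x3 + 998x4 ≥ 1052   (nickel)
  1.88x1 + 0.87x2 + 0.15x3 ≤ 2.98   (phosphorus)
  69x1 + 31.7x2 + 1.8x3 + 0.1x4 ≥ 162.1   (carbon)
  x1, x2, x3, x4 ≥ 0.
The optimal basis is {ferromanganese, cast iron scrap, nickel briquettes}; scrap grade A drops out. There the silicon, phosphorus, carbon constraints are tight.
So ferromanganese = 1.439571 kg, cast iron scrap = 0.3144899 kg, nickel briquettes = 528.0026 kg.
Total cost: 2.21·1.439571 + 0.58·0.3144899 + 21.72·528.0026 = 11471.5803.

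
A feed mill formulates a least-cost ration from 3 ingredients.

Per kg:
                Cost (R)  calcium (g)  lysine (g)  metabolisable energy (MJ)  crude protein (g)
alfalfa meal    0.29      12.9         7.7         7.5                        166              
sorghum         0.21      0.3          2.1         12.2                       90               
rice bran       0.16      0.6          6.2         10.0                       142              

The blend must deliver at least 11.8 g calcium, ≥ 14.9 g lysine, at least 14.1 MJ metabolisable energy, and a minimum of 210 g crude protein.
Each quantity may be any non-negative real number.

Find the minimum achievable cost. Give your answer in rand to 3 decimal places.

R0.462

Let x1 = kg of alfalfa meal, x2 = kg of sorghum, x3 = kg of rice bran.
Minimise 0.29x1 + 0.21x2 + 0.16x3 s.t.:
  12.9x1 + 0.3x2 + 0.6x3 ≥ 11.8   (calcium)
  7.7x1 + 2.1x2 + 6.2x3 ≥ 14.9   (lysine)
  7.5x1 + 12.2x2 + 10x3 ≥ 14.1   (metabolisable energy)
  166x1 + 90x2 + 142x3 ≥ 210   (crude protein)
  x1, x2, x3 ≥ 0.
The cheapest feasible vertex uses only alfalfa meal, rice bran; sorghum is not used. There the calcium and lysine constraints are tight.
Solving gives x1 = 0.8522, x3 = 1.345.
Objective = 0.29·0.8522 + 0.16·1.345 = 0.46234.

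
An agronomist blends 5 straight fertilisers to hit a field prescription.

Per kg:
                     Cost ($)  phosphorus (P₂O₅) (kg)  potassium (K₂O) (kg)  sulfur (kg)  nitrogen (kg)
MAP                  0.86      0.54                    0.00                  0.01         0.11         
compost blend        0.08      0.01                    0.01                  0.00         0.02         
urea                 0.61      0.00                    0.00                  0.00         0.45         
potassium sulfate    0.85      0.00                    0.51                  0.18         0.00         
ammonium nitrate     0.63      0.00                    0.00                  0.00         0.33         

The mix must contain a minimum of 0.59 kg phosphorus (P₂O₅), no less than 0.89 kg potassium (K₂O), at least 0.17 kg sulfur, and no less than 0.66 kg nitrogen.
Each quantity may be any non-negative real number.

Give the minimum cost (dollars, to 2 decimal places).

This is a linear program. Let x1 = kg of MAP, x2 = kg of compost blend, x3 = kg of urea, x4 = kg of potassium sulfate, x5 = kg of ammonium nitrate.
Minimize 0.86x1 + 0.08x2 + 0.61x3 + 0.85x4 + 0.63x5 with:
  0.54x1 + 0.01x2 ≥ 0.59   (phosphorus (P₂O₅))
  0.01x2 + 0.51x4 ≥ 0.89   (potassium (K₂O))
  0.01x1 + 0.18x4 ≥ 0.17   (sulfur)
  0.11x1 + 0.02x2 + 0.45x3 + 0.33x5 ≥ 0.66   (nitrogen)
  x1, x2, x3, x4, x5 ≥ 0.
The cheapest feasible vertex uses only MAP, urea, potassium sulfate; compost blend, ammonium nitrate are not used. The phosphorus (P₂O₅), potassium (K₂O), nitrogen requirements are met with equality.
Optimal quantities: MAP = 1.0926 kg, urea = 1.1996 kg, potassium sulfate = 1.7451 kg.
Hence cost = 0.86·1.0926 + 0.61·1.1996 + 0.85·1.7451 = $3.1547.

$3.15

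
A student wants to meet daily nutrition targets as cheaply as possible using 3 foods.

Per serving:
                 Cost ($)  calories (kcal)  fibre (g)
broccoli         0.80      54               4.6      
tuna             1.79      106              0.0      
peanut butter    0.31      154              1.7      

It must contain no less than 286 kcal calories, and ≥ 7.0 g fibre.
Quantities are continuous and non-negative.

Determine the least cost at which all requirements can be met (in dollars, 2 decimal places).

Let x1 = servings of broccoli, x2 = servings of tuna, x3 = servings of peanut butter.
Minimize 0.8x1 + 1.79x2 + 0.31x3 s.t.:
  54x1 + 106x2 + 154x3 ≥ 286   (calories)
  4.6x1 + 1.7x3 ≥ 7   (fibre)
  x1, x2, x3 ≥ 0.
At the optimum only broccoli, peanut butter are positive (tuna = 0). There the calories and fibre constraints are tight.
So broccoli = 0.9598 servings, peanut butter = 1.521 servings.
Objective = 0.8·0.9598 + 0.31·1.521 = 1.2394.

$1.24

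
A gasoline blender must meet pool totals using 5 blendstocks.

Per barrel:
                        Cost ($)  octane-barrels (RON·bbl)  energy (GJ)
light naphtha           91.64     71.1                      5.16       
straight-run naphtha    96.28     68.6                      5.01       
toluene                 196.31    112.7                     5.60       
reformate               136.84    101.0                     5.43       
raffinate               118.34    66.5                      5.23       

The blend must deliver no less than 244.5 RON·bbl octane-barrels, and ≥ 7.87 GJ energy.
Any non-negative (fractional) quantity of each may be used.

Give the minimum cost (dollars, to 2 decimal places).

Treat it as an LP. Let x1 = barrels of light naphtha, x2 = barrels of straight-run naphtha, x3 = barrels of toluene, x4 = barrels of reformate, x5 = barrels of raffinate.
Minimize 91.64x1 + 96.28x2 + 196.31x3 + 136.84x4 + 118.34x5 s.t.:
  71.1x1 + 68.6x2 + 112.7x3 + 101x4 + 66.5x5 ≥ 244.5   (octane-barrels)
  5.16x1 + 5.01x2 + 5.6x3 + 5.43x4 + 5.23x5 ≥ 7.87   (energy)
  x1, x2, x3, x4, x5 ≥ 0.
The optimal basis is {light naphtha}; straight-run naphtha, toluene, reformate, raffinate drop out. There the octane-barrels constraint is tight.
That vertex is x1 = 3.4388.
Objective = 91.64·3.4388 = 315.1316.

$315.13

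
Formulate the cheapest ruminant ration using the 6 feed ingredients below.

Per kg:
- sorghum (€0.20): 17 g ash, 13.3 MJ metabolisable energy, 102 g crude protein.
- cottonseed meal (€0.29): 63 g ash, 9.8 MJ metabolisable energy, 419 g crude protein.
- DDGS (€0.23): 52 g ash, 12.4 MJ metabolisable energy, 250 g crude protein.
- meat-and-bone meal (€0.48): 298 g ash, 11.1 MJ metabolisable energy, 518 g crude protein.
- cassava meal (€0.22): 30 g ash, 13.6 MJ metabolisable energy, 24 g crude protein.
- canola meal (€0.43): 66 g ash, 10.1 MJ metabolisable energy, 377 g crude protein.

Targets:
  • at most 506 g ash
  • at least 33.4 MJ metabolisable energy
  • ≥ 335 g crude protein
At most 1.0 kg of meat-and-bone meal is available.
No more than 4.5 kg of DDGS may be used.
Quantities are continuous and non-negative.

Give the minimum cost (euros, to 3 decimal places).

€0.524

Treat it as an LP. Let x1 = kg of sorghum, x2 = kg of cottonseed meal, x3 = kg of DDGS, x4 = kg of meat-and-bone meal, x5 = kg of cassava meal, x6 = kg of canola meal.
Minimise 0.2x1 + 0.29x2 + 0.23x3 + 0.48x4 + 0.22x5 + 0.43x6 with:
  17x1 + 63x2 + 52x3 + 298x4 + 30x5 + 66x6 ≤ 506   (ash)
  13.3x1 + 9.8x2 + 12.4x3 + 11.1x4 + 13.6x5 + 10.1x6 ≥ 33.4   (metabolisable energy)
  102x1 + 419x2 + 250x3 + 518x4 + 24x5 + 377x6 ≥ 335   (crude protein)
  x4 ≤ 1
  x3 ≤ 4.5
  x1, x2, x3, x4, x5, x6 ≥ 0.
The minimum-cost mix takes nothing from cottonseed meal, meat-and-bone meal, cassava meal, canola meal — only sorghum, DDGS. There the metabolisable energy and crude protein constraints are tight.
So sorghum = 2.037 kg, DDGS = 0.509 kg.
Hence cost = 0.2·2.037 + 0.23·0.509 = €0.52447.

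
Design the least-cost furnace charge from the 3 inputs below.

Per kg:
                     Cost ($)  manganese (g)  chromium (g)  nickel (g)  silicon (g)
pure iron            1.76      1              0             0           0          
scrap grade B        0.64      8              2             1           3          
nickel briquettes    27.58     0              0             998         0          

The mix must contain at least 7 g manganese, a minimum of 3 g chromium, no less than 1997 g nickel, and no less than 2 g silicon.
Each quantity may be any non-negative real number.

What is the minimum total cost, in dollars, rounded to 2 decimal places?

$56.11

This is a linear program. Let x1 = kg of pure iron, x2 = kg of scrap grade B, x3 = kg of nickel briquettes.
Minimise 1.76x1 + 0.64x2 + 27.58x3 s.t.:
  1x1 + 8x2 ≥ 7   (manganese)
  2x2 ≥ 3   (chromium)
  1x2 + 998x3 ≥ 1997   (nickel)
  3x2 ≥ 2   (silicon)
  x1, x2, x3 ≥ 0.
At the optimum only scrap grade B, nickel briquettes are positive (pure iron = 0). Binding constraints: chromium and nickel.
Solving gives x2 = 1.5, x3 = 1.9995.
Hence cost = 0.64·1.5 + 27.58·1.9995 = $56.1062.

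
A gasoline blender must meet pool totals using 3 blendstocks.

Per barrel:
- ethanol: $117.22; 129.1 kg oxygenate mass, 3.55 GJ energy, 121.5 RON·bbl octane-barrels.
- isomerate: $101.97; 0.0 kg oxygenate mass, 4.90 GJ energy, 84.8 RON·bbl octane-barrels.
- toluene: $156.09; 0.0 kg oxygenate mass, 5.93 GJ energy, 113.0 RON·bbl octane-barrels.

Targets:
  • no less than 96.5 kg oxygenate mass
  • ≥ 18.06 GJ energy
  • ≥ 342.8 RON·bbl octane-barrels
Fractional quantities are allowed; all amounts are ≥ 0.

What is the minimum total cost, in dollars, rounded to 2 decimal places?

$408.23

Let x1 = barrels of ethanol, x2 = barrels of isomerate, x3 = barrels of toluene.
Minimise 117.22x1 + 101.97x2 + 156.09x3 s.t.:
  129.1x1 ≥ 96.5   (oxygenate mass)
  3.55x1 + 4.9x2 + 5.93x3 ≥ 18.06   (energy)
  121.5x1 + 84.8x2 + 113x3 ≥ 342.8   (octane-barrels)
  x1, x2, x3 ≥ 0.
The optimal basis is {ethanol, isomerate}; toluene drops out. The oxygenate mass and energy requirements are met with equality.
That vertex is x1 = 0.74748, x2 = 3.1442.
Hence cost = 117.22·0.74748 + 101.97·3.1442 = $408.2337.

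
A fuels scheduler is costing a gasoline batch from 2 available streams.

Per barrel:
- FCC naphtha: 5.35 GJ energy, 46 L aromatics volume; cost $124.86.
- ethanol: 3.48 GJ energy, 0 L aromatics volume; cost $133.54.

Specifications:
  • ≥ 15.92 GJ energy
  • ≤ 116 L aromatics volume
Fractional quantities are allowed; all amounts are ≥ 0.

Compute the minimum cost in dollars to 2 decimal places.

$408.06

Treat it as an LP. Let x1 = barrels of FCC naphtha, x2 = barrels of ethanol.
min 124.86x1 + 133.54x2 with:
  5.35x1 + 3.48x2 ≥ 15.92   (energy)
  46x1 ≤ 116   (aromatics volume)
  x1, x2 ≥ 0.
Both inputs are positive at the optimum. The energy and aromatics volume requirements are met with equality.
Solving gives x1 = 2.5217, x2 = 0.6979.
Hence cost = 124.86·2.5217 + 133.54·0.6979 = $408.0570.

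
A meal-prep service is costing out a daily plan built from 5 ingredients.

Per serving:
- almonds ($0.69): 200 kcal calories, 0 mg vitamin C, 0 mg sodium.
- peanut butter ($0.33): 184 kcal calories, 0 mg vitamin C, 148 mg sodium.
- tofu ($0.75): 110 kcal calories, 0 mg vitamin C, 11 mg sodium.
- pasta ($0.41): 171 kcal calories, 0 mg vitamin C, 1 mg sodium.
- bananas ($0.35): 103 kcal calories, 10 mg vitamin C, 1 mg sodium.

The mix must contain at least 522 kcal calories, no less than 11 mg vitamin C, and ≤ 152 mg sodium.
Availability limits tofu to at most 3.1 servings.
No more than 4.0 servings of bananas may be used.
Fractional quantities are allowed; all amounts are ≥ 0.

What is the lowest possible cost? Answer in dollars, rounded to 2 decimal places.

Let x1 = servings of almonds, x2 = servings of peanut butter, x3 = servings of tofu, x4 = servings of pasta, x5 = servings of bananas.
Minimise 0.69x1 + 0.33x2 + 0.75x3 + 0.41x4 + 0.35x5 s.t.:
  200x1 + 184x2 + 110x3 + 171x4 + 103x5 ≥ 522   (calories)
  10x5 ≥ 11   (vitamin C)
  148x2 + 11x3 + 1x4 + 1x5 ≤ 152   (sodium)
  x3 ≤ 3.1
  x5 ≤ 4
  x1, x2, x3, x4, x5 ≥ 0.
The cheapest feasible vertex uses only peanut butter, pasta, bananas; almonds, tofu are not used. The calories, vitamin C, sodium requirements are met with equality.
So peanut butter = 1.011 servings, pasta = 1.302 servings, bananas = 1.1 servings.
Cost = 0.33·1.011 + 0.41·1.302 + 0.35·1.1 = 1.2525.

$1.25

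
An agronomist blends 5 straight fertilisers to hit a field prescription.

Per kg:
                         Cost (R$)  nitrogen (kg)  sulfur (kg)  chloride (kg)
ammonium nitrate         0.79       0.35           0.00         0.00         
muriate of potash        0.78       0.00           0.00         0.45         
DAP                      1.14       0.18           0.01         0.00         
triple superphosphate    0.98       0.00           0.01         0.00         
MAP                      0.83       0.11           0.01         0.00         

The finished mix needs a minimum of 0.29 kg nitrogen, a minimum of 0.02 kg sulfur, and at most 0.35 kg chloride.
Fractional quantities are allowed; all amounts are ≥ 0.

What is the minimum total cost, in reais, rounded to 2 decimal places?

R$1.82

Let x1 = kg of ammonium nitrate, x2 = kg of muriate of potash, x3 = kg of DAP, x4 = kg of triple superphosphate, x5 = kg of MAP.
min 0.79x1 + 0.78x2 + 1.14x3 + 0.98x4 + 0.83x5 with:
  0.35x1 + 0.18x3 + 0.11x5 ≥ 0.29   (nitrogen)
  0.01x3 + 0.01x4 + 0.01x5 ≥ 0.02   (sulfur)
  0.45x2 ≤ 0.35   (chloride)
  x1, x2, x3, x4, x5 ≥ 0.
The cheapest feasible vertex uses only ammonium nitrate, MAP; muriate of potash, DAP, triple superphosphate are not used. There the nitrogen and sulfur constraints are tight.
Optimal quantities: ammonium nitrate = 0.2 kg, MAP = 2 kg.
Total cost: 0.79·0.2 + 0.83·2 = 1.8180.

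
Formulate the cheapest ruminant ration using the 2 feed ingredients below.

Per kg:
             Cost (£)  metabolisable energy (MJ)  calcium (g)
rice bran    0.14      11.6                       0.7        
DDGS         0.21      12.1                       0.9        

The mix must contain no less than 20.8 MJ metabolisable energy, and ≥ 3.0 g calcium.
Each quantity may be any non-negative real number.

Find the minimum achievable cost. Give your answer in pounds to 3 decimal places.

This is a linear program. Let x1 = kg of rice bran, x2 = kg of DDGS.
Minimise 0.14x1 + 0.21x2 subject to:
  11.6x1 + 12.1x2 ≥ 20.8   (metabolisable energy)
  0.7x1 + 0.9x2 ≥ 3   (calcium)
  x1, x2 ≥ 0.
At the optimum only rice bran is positive (DDGS = 0). Binding constraint: calcium.
So rice bran = 4.286 kg.
Objective = 0.14·4.286 = 0.60004.

£0.600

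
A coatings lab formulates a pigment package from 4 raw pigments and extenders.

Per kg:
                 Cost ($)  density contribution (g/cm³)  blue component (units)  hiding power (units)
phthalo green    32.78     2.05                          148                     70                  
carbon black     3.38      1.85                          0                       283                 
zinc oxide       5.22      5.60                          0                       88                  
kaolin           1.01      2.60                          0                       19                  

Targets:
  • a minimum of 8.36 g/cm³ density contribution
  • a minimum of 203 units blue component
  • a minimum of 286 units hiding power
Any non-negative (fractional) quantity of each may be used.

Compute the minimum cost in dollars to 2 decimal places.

Let x1 = kg of phthalo green, x2 = kg of carbon black, x3 = kg of zinc oxide, x4 = kg of kaolin.
Minimize 32.78x1 + 3.38x2 + 5.22x3 + 1.01x4 s.t.:
  2.05x1 + 1.85x2 + 5.6x3 + 2.6x4 ≥ 8.36   (density contribution)
  148x1 ≥ 203   (blue component)
  70x1 + 283x2 + 88x3 + 19x4 ≥ 286   (hiding power)
  x1, x2, x3, x4 ≥ 0.
The cheapest feasible vertex uses only phthalo green, carbon black, kaolin; zinc oxide is not used. The density contribution, blue component, hiding power requirements are met with equality.
That vertex is x1 = 1.3716, x2 = 0.55456, x4 = 1.7393.
Total cost: 32.78·1.3716 + 3.38·0.55456 + 1.01·1.7393 = 48.5922.

$48.59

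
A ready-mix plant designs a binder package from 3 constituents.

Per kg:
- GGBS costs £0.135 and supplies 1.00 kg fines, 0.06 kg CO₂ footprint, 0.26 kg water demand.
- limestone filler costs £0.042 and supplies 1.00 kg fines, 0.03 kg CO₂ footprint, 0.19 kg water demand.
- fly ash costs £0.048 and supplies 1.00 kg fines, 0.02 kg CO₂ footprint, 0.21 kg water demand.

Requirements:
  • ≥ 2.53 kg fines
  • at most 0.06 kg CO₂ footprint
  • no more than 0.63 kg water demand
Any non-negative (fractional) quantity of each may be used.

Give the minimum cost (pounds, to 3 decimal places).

£0.116

This is a linear program. Let x1 = kg of GGBS, x2 = kg of limestone filler, x3 = kg of fly ash.
min 0.135x1 + 0.042x2 + 0.048x3 s.t.:
  1x1 + 1x2 + 1x3 ≥ 2.53   (fines)
  0.06x1 + 0.03x2 + 0.02x3 ≤ 0.06   (CO₂ footprint)
  0.26x1 + 0.19x2 + 0.21x3 ≤ 0.63   (water demand)
  x1, x2, x3 ≥ 0.
The optimal basis is {limestone filler, fly ash}; GGBS drops out. There the fines and CO₂ footprint constraints are tight.
Solving gives x2 = 0.94, x3 = 1.59.
Objective = 0.042·0.94 + 0.048·1.59 = 0.11580.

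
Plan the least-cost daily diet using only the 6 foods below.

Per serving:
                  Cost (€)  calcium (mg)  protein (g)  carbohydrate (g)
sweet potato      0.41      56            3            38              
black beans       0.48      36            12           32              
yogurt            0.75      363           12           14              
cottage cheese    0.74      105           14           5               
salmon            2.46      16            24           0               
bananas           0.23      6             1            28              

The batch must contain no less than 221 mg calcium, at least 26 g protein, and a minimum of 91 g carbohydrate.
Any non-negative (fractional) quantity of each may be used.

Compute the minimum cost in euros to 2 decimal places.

Let x1 = servings of sweet potato, x2 = servings of black beans, x3 = servings of yogurt, x4 = servings of cottage cheese, x5 = servings of salmon, x6 = servings of bananas.
Minimize 0.41x1 + 0.48x2 + 0.75x3 + 0.74x4 + 2.46x5 + 0.23x6 with:
  56x1 + 36x2 + 363x3 + 105x4 + 16x5 + 6x6 ≥ 221   (calcium)
  3x1 + 12x2 + 12x3 + 14x4 + 24x5 + 1x6 ≥ 26   (protein)
  38x1 + 32x2 + 14x3 + 5x4 + 28x6 ≥ 91   (carbohydrate)
  x1, x2, x3, x4, x5, x6 ≥ 0.
The minimum-cost mix takes nothing from sweet potato, cottage cheese, salmon — only black beans, yogurt, bananas. There the calcium, protein, carbohydrate constraints are tight.
Solving gives x2 = 1.643, x3 = 0.4267, x6 = 1.158.
Hence cost = 0.48·1.643 + 0.75·0.4267 + 0.23·1.158 = €1.37501.

€1.38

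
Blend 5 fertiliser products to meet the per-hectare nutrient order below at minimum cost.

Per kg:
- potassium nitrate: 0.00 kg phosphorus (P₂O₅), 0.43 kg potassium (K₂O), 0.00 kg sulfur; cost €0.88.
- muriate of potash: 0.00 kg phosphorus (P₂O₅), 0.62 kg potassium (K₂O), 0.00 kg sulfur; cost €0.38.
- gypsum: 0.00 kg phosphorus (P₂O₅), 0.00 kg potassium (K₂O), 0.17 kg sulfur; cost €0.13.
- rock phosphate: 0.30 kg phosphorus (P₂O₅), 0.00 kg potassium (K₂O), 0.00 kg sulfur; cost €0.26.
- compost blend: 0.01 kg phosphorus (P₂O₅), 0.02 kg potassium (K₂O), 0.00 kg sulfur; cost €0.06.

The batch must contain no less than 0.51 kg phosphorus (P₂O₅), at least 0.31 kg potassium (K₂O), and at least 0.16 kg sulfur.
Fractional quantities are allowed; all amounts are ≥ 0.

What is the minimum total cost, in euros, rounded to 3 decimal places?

€0.754

Let x1 = kg of potassium nitrate, x2 = kg of muriate of potash, x3 = kg of gypsum, x4 = kg of rock phosphate, x5 = kg of compost blend.
Minimize 0.88x1 + 0.38x2 + 0.13x3 + 0.26x4 + 0.06x5 with:
  0.3x4 + 0.01x5 ≥ 0.51   (phosphorus (P₂O₅))
  0.43x1 + 0.62x2 + 0.02x5 ≥ 0.31   (potassium (K₂O))
  0.17x3 ≥ 0.16   (sulfur)
  x1, x2, x3, x4, x5 ≥ 0.
The minimum-cost mix takes nothing from potassium nitrate, compost blend — only muriate of potash, gypsum, rock phosphate. There the phosphorus (P₂O₅), potassium (K₂O), sulfur constraints are tight.
Optimal quantities: muriate of potash = 0.5 kg, gypsum = 0.9412 kg, rock phosphate = 1.7 kg.
Total cost: 0.38·0.5 + 0.13·0.9412 + 0.26·1.7 = 0.75436.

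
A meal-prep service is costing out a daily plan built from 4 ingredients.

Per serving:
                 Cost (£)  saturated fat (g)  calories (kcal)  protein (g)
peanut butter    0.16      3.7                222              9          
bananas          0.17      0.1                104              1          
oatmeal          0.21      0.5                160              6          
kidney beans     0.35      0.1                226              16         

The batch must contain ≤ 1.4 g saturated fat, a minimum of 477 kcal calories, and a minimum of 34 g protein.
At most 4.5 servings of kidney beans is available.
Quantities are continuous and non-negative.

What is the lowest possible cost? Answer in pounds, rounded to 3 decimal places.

Let x1 = servings of peanut butter, x2 = servings of bananas, x3 = servings of oatmeal, x4 = servings of kidney beans.
min 0.16x1 + 0.17x2 + 0.21x3 + 0.35x4 subject to:
  3.7x1 + 0.1x2 + 0.5x3 + 0.1x4 ≤ 1.4   (saturated fat)
  222x1 + 104x2 + 160x3 + 226x4 ≥ 477   (calories)
  9x1 + 1x2 + 6x3 + 16x4 ≥ 34   (protein)
  x4 ≤ 4.5
  x1, x2, x3, x4 ≥ 0.
The cheapest feasible vertex uses only peanut butter, kidney beans; bananas, oatmeal are not used. The saturated fat and protein requirements are met with equality.
So peanut butter = 0.3259 servings, kidney beans = 1.942 servings.
Objective = 0.16·0.3259 + 0.35·1.942 = 0.73184.

£0.732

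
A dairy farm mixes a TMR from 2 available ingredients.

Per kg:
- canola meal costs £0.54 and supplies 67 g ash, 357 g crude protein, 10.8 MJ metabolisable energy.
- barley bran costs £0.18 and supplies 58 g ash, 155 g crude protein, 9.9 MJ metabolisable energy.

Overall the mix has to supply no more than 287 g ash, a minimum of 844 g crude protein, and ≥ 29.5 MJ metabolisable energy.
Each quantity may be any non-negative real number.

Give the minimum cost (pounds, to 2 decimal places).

£1.03

Treat it as an LP. Let x1 = kg of canola meal, x2 = kg of barley bran.
min 0.54x1 + 0.18x2 subject to:
  67x1 + 58x2 ≤ 287   (ash)
  357x1 + 155x2 ≥ 844   (crude protein)
  10.8x1 + 9.9x2 ≥ 29.5   (metabolisable energy)
  x1, x2 ≥ 0.
Both inputs are positive at the optimum. Binding constraints: ash and crude protein.
That vertex is x1 = 0.4328, x2 = 4.448.
Cost = 0.54·0.4328 + 0.18·4.448 = 1.0344.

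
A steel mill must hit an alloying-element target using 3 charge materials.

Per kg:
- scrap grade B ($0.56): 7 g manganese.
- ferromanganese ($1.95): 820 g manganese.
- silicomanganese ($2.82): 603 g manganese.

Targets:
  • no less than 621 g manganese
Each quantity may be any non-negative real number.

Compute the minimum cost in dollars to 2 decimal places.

This is a linear program. Let x1 = kg of scrap grade B, x2 = kg of ferromanganese, x3 = kg of silicomanganese.
Minimize 0.56x1 + 1.95x2 + 2.82x3 subject to:
  7x1 + 820x2 + 603x3 ≥ 621   (manganese)
  x1, x2, x3 ≥ 0.
The cheapest feasible vertex uses only ferromanganese; scrap grade B, silicomanganese are not used. Binding constraint: manganese.
So ferromanganese = 0.7573 kg.
Objective = 1.95·0.7573 = 1.4767.

$1.48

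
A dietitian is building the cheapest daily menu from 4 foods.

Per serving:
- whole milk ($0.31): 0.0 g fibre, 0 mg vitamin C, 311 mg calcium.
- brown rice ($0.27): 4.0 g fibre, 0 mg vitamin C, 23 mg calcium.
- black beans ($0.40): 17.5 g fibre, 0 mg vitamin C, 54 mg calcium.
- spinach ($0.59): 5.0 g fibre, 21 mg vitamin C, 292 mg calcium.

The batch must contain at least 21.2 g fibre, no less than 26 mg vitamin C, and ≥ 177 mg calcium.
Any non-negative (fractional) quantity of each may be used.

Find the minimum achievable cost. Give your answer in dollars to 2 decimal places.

$1.07

Treat it as an LP. Let x1 = servings of whole milk, x2 = servings of brown rice, x3 = servings of black beans, x4 = servings of spinach.
min 0.31x1 + 0.27x2 + 0.4x3 + 0.59x4 subject to:
  4x2 + 17.5x3 + 5x4 ≥ 21.2   (fibre)
  21x4 ≥ 26   (vitamin C)
  311x1 + 23x2 + 54x3 + 292x4 ≥ 177   (calcium)
  x1, x2, x3, x4 ≥ 0.
The optimal basis is {black beans, spinach}; whole milk, brown rice drop out. There the fibre and vitamin C constraints are tight.
That vertex is x3 = 0.8577, x4 = 1.238.
Total cost: 0.4·0.8577 + 0.59·1.238 = 1.0735.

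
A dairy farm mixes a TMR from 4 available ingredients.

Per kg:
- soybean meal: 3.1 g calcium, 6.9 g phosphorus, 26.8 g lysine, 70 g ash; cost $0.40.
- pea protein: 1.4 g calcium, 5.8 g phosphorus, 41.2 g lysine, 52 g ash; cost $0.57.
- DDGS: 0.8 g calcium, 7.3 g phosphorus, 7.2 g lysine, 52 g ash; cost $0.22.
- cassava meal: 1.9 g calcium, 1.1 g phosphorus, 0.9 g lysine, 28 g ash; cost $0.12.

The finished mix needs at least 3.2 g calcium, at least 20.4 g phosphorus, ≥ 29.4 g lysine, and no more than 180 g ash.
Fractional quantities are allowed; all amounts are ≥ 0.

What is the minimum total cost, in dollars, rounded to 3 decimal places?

$0.704

Let x1 = kg of soybean meal, x2 = kg of pea protein, x3 = kg of DDGS, x4 = kg of cassava meal.
Minimise 0.4x1 + 0.57x2 + 0.22x3 + 0.12x4 with:
  3.1x1 + 1.4x2 + 0.8x3 + 1.9x4 ≥ 3.2   (calcium)
  6.9x1 + 5.8x2 + 7.3x3 + 1.1x4 ≥ 20.4   (phosphorus)
  26.8x1 + 41.2x2 + 7.2x3 + 0.9x4 ≥ 29.4   (lysine)
  70x1 + 52x2 + 52x3 + 28x4 ≤ 180   (ash)
  x1, x2, x3, x4 ≥ 0.
The minimum-cost mix takes nothing from pea protein, cassava meal — only soybean meal, DDGS. There the phosphorus and lysine constraints are tight.
Optimal quantities: soybean meal = 0.4641 kg, DDGS = 2.356 kg.
Hence cost = 0.4·0.4641 + 0.22·2.356 = $0.70396.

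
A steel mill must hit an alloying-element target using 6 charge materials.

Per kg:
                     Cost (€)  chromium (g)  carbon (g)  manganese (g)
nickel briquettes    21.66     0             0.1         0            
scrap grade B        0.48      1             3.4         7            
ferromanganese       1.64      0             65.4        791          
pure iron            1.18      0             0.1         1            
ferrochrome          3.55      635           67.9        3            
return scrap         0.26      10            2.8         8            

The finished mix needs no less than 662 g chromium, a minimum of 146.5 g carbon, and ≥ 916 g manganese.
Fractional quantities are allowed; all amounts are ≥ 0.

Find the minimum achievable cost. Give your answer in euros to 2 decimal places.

€5.60

Set it up as a linear program. Let x1 = kg of nickel briquettes, x2 = kg of scrap grade B, x3 = kg of ferromanganese, x4 = kg of pure iron, x5 = kg of ferrochrome, x6 = kg of return scrap.
min 21.66x1 + 0.48x2 + 1.64x3 + 1.18x4 + 3.55x5 + 0.26x6 subject to:
  1x2 + 635x5 + 10x6 ≥ 662   (chromium)
  0.1x1 + 3.4x2 + 65.4x3 + 0.1x4 + 67.9x5 + 2.8x6 ≥ 146.5   (carbon)
  7x2 + 791x3 + 1x4 + 3x5 + 8x6 ≥ 916   (manganese)
  x1, x2, x3, x4, x5, x6 ≥ 0.
At the optimum only ferromanganese, ferrochrome are positive (nickel briquettes, scrap grade B, pure iron, return scrap = 0). Binding constraints: chromium and carbon.
So ferromanganese = 1.158 kg, ferrochrome = 1.043 kg.
Cost = 1.64·1.158 + 3.55·1.043 = 5.6018.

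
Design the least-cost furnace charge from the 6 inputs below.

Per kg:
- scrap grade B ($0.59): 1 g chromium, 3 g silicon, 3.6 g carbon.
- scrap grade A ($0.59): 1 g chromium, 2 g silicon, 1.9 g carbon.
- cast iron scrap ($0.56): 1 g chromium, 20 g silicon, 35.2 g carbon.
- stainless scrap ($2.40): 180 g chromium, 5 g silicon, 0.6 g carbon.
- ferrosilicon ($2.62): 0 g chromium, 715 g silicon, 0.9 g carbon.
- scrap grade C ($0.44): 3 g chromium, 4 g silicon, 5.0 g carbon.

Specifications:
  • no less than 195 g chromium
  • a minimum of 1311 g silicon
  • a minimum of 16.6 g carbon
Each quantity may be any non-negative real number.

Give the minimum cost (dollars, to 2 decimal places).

$7.58

Set it up as a linear program. Let x1 = kg of scrap grade B, x2 = kg of scrap grade A, x3 = kg of cast iron scrap, x4 = kg of stainless scrap, x5 = kg of ferrosilicon, x6 = kg of scrap grade C.
Minimize 0.59x1 + 0.59x2 + 0.56x3 + 2.4x4 + 2.62x5 + 0.44x6 s.t.:
  1x1 + 1x2 + 1x3 + 180x4 + 3x6 ≥ 195   (chromium)
  3x1 + 2x2 + 20x3 + 5x4 + 715x5 + 4x6 ≥ 1311   (silicon)
  3.6x1 + 1.9x2 + 35.2x3 + 0.6x4 + 0.9x5 + 5x6 ≥ 16.6   (carbon)
  x1, x2, x3, x4, x5, x6 ≥ 0.
At the optimum only cast iron scrap, stainless scrap, ferrosilicon are positive (scrap grade B, scrap grade A, scrap grade C = 0). The chromium, silicon, carbon requirements are met with equality.
Optimal quantities: cast iron scrap = 0.4068 kg, stainless scrap = 1.081 kg, ferrosilicon = 1.815 kg.
Hence cost = 0.56·0.4068 + 2.4·1.081 + 2.62·1.815 = $7.5775.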